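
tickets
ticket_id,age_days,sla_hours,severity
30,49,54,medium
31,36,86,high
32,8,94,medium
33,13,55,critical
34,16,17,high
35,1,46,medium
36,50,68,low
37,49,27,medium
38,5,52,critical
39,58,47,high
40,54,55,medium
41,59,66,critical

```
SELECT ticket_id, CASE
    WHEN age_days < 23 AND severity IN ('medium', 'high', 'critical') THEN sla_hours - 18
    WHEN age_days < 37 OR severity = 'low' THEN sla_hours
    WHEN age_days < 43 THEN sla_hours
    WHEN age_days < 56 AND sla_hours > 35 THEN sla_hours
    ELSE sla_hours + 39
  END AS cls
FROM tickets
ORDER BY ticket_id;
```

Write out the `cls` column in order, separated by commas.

54, 86, 76, 37, -1, 28, 68, 66, 34, 86, 55, 105

ticket_id=30: age_days < 56 AND sla_hours > 35 → 54
ticket_id=31: age_days < 37 OR severity = 'low' → 86
ticket_id=32: age_days < 23 AND severity IN ('medium', 'high', 'critical') → 76
ticket_id=33: age_days < 23 AND severity IN ('medium', 'high', 'critical') → 37
ticket_id=34: age_days < 23 AND severity IN ('medium', 'high', 'critical') → -1
ticket_id=35: age_days < 23 AND severity IN ('medium', 'high', 'critical') → 28
ticket_id=36: age_days < 37 OR severity = 'low' → 68
ticket_id=37: ELSE → 66
ticket_id=38: age_days < 23 AND severity IN ('medium', 'high', 'critical') → 34
ticket_id=39: ELSE → 86
ticket_id=40: age_days < 56 AND sla_hours > 35 → 55
ticket_id=41: ELSE → 105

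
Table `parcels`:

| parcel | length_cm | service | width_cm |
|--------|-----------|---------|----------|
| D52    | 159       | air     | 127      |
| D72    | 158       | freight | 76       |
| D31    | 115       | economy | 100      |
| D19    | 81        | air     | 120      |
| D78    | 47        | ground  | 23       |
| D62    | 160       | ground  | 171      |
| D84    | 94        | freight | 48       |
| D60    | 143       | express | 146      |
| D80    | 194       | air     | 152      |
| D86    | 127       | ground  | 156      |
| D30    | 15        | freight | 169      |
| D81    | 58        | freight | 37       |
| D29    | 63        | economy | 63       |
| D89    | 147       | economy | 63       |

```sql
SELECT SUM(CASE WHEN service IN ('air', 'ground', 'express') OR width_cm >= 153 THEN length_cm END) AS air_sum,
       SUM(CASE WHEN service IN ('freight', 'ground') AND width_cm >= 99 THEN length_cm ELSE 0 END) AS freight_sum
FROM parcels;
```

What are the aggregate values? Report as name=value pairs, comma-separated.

air_sum=926, freight_sum=302

[air_sum: service IN ('air', 'ground', 'express') OR width_cm >= 153]
parcel=D52: ✓ → 159
parcel=D72: ✗
parcel=D31: ✗
parcel=D19: ✓ → 81
parcel=D78: ✓ → 47
parcel=D62: ✓ → 160
parcel=D84: ✗
parcel=D60: ✓ → 143
parcel=D80: ✓ → 194
parcel=D86: ✓ → 127
parcel=D30: ✓ → 15
parcel=D81: ✗
parcel=D29: ✗
parcel=D89: ✗
air_sum = 159 + 81 + 47 + 160 + 143 + 194 + 127 + 15 = 926
—
[freight_sum: service IN ('freight', 'ground') AND width_cm >= 99]
parcel=D52: ✗
parcel=D72: ✗
parcel=D31: ✗
parcel=D19: ✗
parcel=D78: ✗
parcel=D62: ✓ → 160
parcel=D84: ✗
parcel=D60: ✗
parcel=D80: ✗
parcel=D86: ✓ → 127
parcel=D30: ✓ → 15
parcel=D81: ✗
parcel=D29: ✗
parcel=D89: ✗
freight_sum = 160 + 127 + 15 = 302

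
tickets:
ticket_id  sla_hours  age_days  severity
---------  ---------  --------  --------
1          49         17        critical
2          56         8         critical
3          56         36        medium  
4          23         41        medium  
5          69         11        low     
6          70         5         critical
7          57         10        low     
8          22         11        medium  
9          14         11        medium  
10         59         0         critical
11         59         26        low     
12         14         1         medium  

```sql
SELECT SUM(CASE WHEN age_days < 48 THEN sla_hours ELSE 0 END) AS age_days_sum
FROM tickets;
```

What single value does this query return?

548

ticket_id=1: ✓ → 49
ticket_id=2: ✓ → 56
ticket_id=3: ✓ → 56
ticket_id=4: ✓ → 23
ticket_id=5: ✓ → 69
ticket_id=6: ✓ → 70
ticket_id=7: ✓ → 57
ticket_id=8: ✓ → 22
ticket_id=9: ✓ → 14
ticket_id=10: ✓ → 59
ticket_id=11: ✓ → 59
ticket_id=12: ✓ → 14
age_days_sum = 49 + 56 + 56 + 23 + 69 + 70 + 57 + 22 + 14 + 59 + 59 + 14 = 548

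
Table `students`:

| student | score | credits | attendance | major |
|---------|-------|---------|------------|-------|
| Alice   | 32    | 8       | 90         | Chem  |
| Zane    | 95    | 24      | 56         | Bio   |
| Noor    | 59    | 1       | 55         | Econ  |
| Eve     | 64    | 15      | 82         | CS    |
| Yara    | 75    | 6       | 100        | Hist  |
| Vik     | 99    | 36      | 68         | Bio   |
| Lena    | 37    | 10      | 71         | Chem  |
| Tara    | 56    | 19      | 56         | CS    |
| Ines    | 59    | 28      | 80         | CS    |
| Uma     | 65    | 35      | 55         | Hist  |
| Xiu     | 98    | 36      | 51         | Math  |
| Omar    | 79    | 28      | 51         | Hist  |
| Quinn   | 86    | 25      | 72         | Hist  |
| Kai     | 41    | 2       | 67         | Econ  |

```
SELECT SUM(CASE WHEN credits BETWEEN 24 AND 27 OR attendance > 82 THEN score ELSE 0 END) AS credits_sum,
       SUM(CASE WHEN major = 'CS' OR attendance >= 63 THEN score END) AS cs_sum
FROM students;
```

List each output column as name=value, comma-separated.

credits_sum=288, cs_sum=549

[credits_sum: credits BETWEEN 24 AND 27 OR attendance > 82]
student=Alice: ✓ → 32
student=Zane: ✓ → 95
student=Noor: ✗
student=Eve: ✗
student=Yara: ✓ → 75
student=Vik: ✗
student=Lena: ✗
student=Tara: ✗
student=Ines: ✗
student=Uma: ✗
student=Xiu: ✗
student=Omar: ✗
student=Quinn: ✓ → 86
student=Kai: ✗
credits_sum = 32 + 95 + 75 + 86 = 288
—
[cs_sum: major = 'CS' OR attendance >= 63]
student=Alice: ✓ → 32
student=Zane: ✗
student=Noor: ✗
student=Eve: ✓ → 64
student=Yara: ✓ → 75
student=Vik: ✓ → 99
student=Lena: ✓ → 37
student=Tara: ✓ → 56
student=Ines: ✓ → 59
student=Uma: ✗
student=Xiu: ✗
student=Omar: ✗
student=Quinn: ✓ → 86
student=Kai: ✓ → 41
cs_sum = 32 + 64 + 75 + 99 + 37 + 56 + 59 + 86 + 41 = 549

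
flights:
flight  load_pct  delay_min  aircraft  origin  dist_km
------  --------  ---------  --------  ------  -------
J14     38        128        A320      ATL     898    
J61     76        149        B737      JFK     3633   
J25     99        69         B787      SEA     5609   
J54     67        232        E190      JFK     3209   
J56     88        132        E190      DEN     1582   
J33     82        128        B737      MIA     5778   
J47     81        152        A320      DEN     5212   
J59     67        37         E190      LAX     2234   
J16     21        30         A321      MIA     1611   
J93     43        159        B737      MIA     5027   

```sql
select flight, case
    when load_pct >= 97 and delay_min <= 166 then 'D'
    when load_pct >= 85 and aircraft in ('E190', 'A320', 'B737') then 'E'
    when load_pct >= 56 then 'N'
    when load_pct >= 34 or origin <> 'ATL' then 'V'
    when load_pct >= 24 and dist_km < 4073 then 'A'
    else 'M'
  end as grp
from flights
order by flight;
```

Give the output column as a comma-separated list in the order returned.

V, V, D, N, N, N, E, N, N, V

flight=J14: load_pct >= 34 or origin <> 'ATL' → V
flight=J16: load_pct >= 34 or origin <> 'ATL' → V
flight=J25: load_pct >= 97 and delay_min <= 166 → D
flight=J33: load_pct >= 56 → N
flight=J47: load_pct >= 56 → N
flight=J54: load_pct >= 56 → N
flight=J56: load_pct >= 85 and aircraft in ('E190', 'A320', 'B737') → E
flight=J59: load_pct >= 56 → N
flight=J61: load_pct >= 56 → N
flight=J93: load_pct >= 34 or origin <> 'ATL' → V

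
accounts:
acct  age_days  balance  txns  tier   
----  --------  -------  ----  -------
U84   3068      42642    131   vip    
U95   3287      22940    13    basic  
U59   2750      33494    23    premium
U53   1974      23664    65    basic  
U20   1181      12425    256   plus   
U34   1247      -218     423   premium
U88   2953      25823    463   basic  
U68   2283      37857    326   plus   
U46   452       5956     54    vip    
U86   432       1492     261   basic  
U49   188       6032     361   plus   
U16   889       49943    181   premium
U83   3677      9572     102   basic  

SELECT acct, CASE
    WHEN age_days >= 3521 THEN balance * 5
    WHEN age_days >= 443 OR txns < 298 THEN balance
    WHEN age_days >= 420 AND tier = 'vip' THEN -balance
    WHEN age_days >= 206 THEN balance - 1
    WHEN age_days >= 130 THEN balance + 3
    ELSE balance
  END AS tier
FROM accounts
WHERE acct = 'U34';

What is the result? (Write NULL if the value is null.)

acct = U34: age_days=1247, balance=-218, txns=423, tier=premium.
age_days >= 3521 → false
age_days >= 443 OR txns < 298 → true → -218

-218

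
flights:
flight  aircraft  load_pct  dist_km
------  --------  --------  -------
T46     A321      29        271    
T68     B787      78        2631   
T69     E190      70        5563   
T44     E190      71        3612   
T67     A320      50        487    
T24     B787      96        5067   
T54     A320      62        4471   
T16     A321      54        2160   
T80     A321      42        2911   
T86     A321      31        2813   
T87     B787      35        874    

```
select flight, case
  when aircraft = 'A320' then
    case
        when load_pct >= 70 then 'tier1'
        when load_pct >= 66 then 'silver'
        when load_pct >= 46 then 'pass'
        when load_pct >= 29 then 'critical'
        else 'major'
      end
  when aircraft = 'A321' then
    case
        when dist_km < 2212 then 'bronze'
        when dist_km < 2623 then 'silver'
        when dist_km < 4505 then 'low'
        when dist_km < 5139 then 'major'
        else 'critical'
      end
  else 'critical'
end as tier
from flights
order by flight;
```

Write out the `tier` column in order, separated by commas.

flight=T16: aircraft='A321' → inner[dist_km < 2212] → bronze
flight=T24: aircraft='B787' → outer ELSE → critical
flight=T44: aircraft='E190' → outer ELSE → critical
flight=T46: aircraft='A321' → inner[dist_km < 2212] → bronze
flight=T54: aircraft='A320' → inner[load_pct >= 46] → pass
flight=T67: aircraft='A320' → inner[load_pct >= 46] → pass
flight=T68: aircraft='B787' → outer ELSE → critical
flight=T69: aircraft='E190' → outer ELSE → critical
flight=T80: aircraft='A321' → inner[dist_km < 4505] → low
flight=T86: aircraft='A321' → inner[dist_km < 4505] → low
flight=T87: aircraft='B787' → outer ELSE → critical

bronze, critical, critical, bronze, pass, pass, critical, critical, low, low, critical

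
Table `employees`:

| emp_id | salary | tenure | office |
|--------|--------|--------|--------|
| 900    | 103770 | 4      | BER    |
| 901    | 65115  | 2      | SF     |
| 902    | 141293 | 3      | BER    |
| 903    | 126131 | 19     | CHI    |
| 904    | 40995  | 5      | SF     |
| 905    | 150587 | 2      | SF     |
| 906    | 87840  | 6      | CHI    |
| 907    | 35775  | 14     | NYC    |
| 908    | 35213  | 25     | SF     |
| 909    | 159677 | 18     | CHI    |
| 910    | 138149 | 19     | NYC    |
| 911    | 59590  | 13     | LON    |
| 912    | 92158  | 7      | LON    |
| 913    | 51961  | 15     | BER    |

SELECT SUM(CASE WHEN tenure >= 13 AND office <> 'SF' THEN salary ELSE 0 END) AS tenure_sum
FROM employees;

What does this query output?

571283

emp_id=900: ✗
emp_id=901: ✗
emp_id=902: ✗
emp_id=903: ✓ → 126131
emp_id=904: ✗
emp_id=905: ✗
emp_id=906: ✗
emp_id=907: ✓ → 35775
emp_id=908: ✗
emp_id=909: ✓ → 159677
emp_id=910: ✓ → 138149
emp_id=911: ✓ → 59590
emp_id=912: ✗
emp_id=913: ✓ → 51961
tenure_sum = 126131 + 35775 + 159677 + 138149 + 59590 + 51961 = 571283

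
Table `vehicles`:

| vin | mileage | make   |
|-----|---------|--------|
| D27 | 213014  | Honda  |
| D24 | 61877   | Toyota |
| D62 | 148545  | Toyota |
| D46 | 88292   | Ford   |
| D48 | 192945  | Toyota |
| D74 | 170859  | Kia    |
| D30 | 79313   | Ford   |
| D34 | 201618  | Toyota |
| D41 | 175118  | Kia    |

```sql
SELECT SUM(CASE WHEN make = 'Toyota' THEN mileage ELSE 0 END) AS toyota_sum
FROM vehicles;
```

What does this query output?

604985

vin=D27: ✗
vin=D24: ✓ → 61877
vin=D62: ✓ → 148545
vin=D46: ✗
vin=D48: ✓ → 192945
vin=D74: ✗
vin=D30: ✗
vin=D34: ✓ → 201618
vin=D41: ✗
toyota_sum = 61877 + 148545 + 192945 + 201618 = 604985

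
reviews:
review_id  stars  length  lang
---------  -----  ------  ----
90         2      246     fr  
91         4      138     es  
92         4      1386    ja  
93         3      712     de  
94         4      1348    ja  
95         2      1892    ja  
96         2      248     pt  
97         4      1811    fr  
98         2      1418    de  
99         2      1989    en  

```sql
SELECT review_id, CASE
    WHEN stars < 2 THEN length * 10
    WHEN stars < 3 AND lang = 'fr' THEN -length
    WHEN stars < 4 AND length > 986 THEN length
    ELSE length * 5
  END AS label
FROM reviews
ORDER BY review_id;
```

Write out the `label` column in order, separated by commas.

review_id=90: stars < 3 AND lang = 'fr' → -246
review_id=91: ELSE → 690
review_id=92: ELSE → 6930
review_id=93: ELSE → 3560
review_id=94: ELSE → 6740
review_id=95: stars < 4 AND length > 986 → 1892
review_id=96: ELSE → 1240
review_id=97: ELSE → 9055
review_id=98: stars < 4 AND length > 986 → 1418
review_id=99: stars < 4 AND length > 986 → 1989

-246, 690, 6930, 3560, 6740, 1892, 1240, 9055, 1418, 1989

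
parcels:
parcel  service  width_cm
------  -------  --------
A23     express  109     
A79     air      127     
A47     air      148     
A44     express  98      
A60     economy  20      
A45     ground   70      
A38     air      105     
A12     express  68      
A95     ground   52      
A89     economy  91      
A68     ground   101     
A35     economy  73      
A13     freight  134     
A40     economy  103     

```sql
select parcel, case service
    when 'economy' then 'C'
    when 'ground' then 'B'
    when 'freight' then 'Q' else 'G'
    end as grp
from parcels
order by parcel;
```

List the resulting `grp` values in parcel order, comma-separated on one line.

G, Q, G, C, G, C, G, B, G, C, B, G, C, B

parcel=A12: ELSE → G
parcel=A13: service='freight' → Q
parcel=A23: ELSE → G
parcel=A35: service='economy' → C
parcel=A38: ELSE → G
parcel=A40: service='economy' → C
parcel=A44: ELSE → G
parcel=A45: service='ground' → B
parcel=A47: ELSE → G
parcel=A60: service='economy' → C
parcel=A68: service='ground' → B
parcel=A79: ELSE → G
parcel=A89: service='economy' → C
parcel=A95: service='ground' → B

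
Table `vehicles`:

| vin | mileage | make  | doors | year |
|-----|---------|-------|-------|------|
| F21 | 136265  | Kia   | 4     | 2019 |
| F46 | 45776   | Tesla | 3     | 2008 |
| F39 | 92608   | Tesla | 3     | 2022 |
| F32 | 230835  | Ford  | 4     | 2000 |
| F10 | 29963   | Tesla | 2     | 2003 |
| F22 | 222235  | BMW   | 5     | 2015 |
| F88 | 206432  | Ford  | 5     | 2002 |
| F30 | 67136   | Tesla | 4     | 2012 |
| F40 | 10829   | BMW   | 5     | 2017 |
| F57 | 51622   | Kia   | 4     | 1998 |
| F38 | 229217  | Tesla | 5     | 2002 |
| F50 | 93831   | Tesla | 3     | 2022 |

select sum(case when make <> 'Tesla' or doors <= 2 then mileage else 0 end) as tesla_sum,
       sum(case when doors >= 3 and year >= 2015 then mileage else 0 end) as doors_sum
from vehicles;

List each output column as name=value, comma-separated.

tesla_sum=888181, doors_sum=555768

[tesla_sum: make <> 'Tesla' or doors <= 2]
vin=F21: ✓ → 136265
vin=F46: ✗
vin=F39: ✗
vin=F32: ✓ → 230835
vin=F10: ✓ → 29963
vin=F22: ✓ → 222235
vin=F88: ✓ → 206432
vin=F30: ✗
vin=F40: ✓ → 10829
vin=F57: ✓ → 51622
vin=F38: ✗
vin=F50: ✗
tesla_sum = 136265 + 230835 + 29963 + 222235 + 206432 + 10829 + 51622 = 888181
—
[doors_sum: doors >= 3 and year >= 2015]
vin=F21: ✓ → 136265
vin=F46: ✗
vin=F39: ✓ → 92608
vin=F32: ✗
vin=F10: ✗
vin=F22: ✓ → 222235
vin=F88: ✗
vin=F30: ✗
vin=F40: ✓ → 10829
vin=F57: ✗
vin=F38: ✗
vin=F50: ✓ → 93831
doors_sum = 136265 + 92608 + 222235 + 10829 + 93831 = 555768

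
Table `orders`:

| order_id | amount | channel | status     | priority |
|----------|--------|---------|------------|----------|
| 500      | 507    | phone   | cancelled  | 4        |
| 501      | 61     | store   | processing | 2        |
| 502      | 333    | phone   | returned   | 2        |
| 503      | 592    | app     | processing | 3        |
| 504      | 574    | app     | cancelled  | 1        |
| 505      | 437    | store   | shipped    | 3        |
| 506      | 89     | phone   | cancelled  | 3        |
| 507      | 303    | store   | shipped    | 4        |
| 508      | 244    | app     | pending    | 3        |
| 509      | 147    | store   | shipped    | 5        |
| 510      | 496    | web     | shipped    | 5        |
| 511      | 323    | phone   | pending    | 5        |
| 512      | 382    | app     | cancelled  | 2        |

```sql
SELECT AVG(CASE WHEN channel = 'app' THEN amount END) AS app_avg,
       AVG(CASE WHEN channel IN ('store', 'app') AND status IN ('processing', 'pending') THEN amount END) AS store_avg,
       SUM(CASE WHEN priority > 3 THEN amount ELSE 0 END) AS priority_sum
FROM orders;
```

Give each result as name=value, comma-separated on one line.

[app_avg: channel = 'app']
order_id=500: ✗
order_id=501: ✗
order_id=502: ✗
order_id=503: ✓ → 592
order_id=504: ✓ → 574
order_id=505: ✗
order_id=506: ✗
order_id=507: ✗
order_id=508: ✓ → 244
order_id=509: ✗
order_id=510: ✗
order_id=511: ✗
order_id=512: ✓ → 382
app_avg = (592 + 574 + 244 + 382) / 4 = 448
—
[store_avg: channel IN ('store', 'app') AND status IN ('processing', 'pending')]
order_id=500: ✗
order_id=501: ✓ → 61
order_id=502: ✗
order_id=503: ✓ → 592
order_id=504: ✗
order_id=505: ✗
order_id=506: ✗
order_id=507: ✗
order_id=508: ✓ → 244
order_id=509: ✗
order_id=510: ✗
order_id=511: ✗
order_id=512: ✗
store_avg = (61 + 592 + 244) / 3 = 299
—
[priority_sum: priority > 3]
order_id=500: ✓ → 507
order_id=501: ✗
order_id=502: ✗
order_id=503: ✗
order_id=504: ✗
order_id=505: ✗
order_id=506: ✗
order_id=507: ✓ → 303
order_id=508: ✗
order_id=509: ✓ → 147
order_id=510: ✓ → 496
order_id=511: ✓ → 323
order_id=512: ✗
priority_sum = 507 + 303 + 147 + 496 + 323 = 1776

app_avg=448, store_avg=299, priority_sum=1776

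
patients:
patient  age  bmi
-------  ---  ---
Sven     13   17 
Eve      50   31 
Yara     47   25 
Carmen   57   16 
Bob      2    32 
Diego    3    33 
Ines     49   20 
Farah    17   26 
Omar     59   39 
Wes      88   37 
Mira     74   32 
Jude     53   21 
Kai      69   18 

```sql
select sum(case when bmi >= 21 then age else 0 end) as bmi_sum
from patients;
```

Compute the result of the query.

393

patient=Sven: ✗
patient=Eve: ✓ → 50
patient=Yara: ✓ → 47
patient=Carmen: ✗
patient=Bob: ✓ → 2
patient=Diego: ✓ → 3
patient=Ines: ✗
patient=Farah: ✓ → 17
patient=Omar: ✓ → 59
patient=Wes: ✓ → 88
patient=Mira: ✓ → 74
patient=Jude: ✓ → 53
patient=Kai: ✗
bmi_sum = 50 + 47 + 2 + 3 + 17 + 59 + 88 + 74 + 53 = 393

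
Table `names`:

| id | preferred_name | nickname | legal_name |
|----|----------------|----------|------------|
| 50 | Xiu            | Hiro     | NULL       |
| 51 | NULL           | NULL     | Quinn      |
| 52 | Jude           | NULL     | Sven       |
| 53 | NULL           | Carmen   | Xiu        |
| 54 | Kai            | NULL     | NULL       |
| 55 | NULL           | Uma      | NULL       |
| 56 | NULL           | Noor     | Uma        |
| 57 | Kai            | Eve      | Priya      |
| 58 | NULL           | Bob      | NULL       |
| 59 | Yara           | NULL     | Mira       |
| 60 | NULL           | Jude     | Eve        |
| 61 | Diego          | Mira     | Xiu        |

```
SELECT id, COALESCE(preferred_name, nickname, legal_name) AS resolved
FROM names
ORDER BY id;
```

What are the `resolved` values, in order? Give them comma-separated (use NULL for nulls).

Xiu, Quinn, Jude, Carmen, Kai, Uma, Noor, Kai, Bob, Yara, Jude, Diego

id=50: preferred_name=Xiu → Xiu
id=51: preferred_name=NULL, nickname=NULL, legal_name=Quinn → Quinn
id=52: preferred_name=Jude → Jude
id=53: preferred_name=NULL, nickname=Carmen → Carmen
id=54: preferred_name=Kai → Kai
id=55: preferred_name=NULL, nickname=Uma → Uma
id=56: preferred_name=NULL, nickname=Noor → Noor
id=57: preferred_name=Kai → Kai
id=58: preferred_name=NULL, nickname=Bob → Bob
id=59: preferred_name=Yara → Yara
id=60: preferred_name=NULL, nickname=Jude → Jude
id=61: preferred_name=Diego → Diego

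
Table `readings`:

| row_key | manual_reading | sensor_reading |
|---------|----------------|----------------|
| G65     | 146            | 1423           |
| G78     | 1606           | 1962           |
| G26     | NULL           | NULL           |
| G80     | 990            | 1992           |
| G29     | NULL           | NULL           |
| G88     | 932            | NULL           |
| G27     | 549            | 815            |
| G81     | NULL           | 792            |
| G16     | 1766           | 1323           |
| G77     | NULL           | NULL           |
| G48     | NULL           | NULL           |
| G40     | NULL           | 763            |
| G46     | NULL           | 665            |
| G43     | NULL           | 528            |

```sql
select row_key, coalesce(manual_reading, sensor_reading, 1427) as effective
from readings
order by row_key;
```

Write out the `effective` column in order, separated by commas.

row_key=G16: manual_reading=1766 → 1766
row_key=G26: manual_reading=NULL, sensor_reading=NULL, → literal 1427 → 1427
row_key=G27: manual_reading=549 → 549
row_key=G29: manual_reading=NULL, sensor_reading=NULL, → literal 1427 → 1427
row_key=G40: manual_reading=NULL, sensor_reading=763 → 763
row_key=G43: manual_reading=NULL, sensor_reading=528 → 528
row_key=G46: manual_reading=NULL, sensor_reading=665 → 665
row_key=G48: manual_reading=NULL, sensor_reading=NULL, → literal 1427 → 1427
row_key=G65: manual_reading=146 → 146
row_key=G77: manual_reading=NULL, sensor_reading=NULL, → literal 1427 → 1427
row_key=G78: manual_reading=1606 → 1606
row_key=G80: manual_reading=990 → 990
row_key=G81: manual_reading=NULL, sensor_reading=792 → 792
row_key=G88: manual_reading=932 → 932

1766, 1427, 549, 1427, 763, 528, 665, 1427, 146, 1427, 1606, 990, 792, 932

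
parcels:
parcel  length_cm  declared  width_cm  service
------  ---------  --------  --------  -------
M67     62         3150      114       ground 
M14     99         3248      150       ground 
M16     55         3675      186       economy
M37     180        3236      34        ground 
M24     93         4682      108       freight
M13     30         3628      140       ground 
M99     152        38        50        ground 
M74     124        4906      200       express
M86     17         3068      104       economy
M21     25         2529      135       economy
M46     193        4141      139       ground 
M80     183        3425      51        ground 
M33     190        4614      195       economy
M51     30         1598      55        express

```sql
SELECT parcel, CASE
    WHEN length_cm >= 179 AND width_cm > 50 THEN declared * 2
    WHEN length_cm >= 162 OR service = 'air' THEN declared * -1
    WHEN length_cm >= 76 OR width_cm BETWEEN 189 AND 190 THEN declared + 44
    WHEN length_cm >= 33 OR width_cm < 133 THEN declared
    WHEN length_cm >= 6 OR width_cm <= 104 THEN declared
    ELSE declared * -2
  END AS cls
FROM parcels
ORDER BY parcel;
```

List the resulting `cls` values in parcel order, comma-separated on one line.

3628, 3292, 3675, 2529, 4726, 9228, -3236, 8282, 1598, 3150, 4950, 6850, 3068, 82

parcel=M13: length_cm >= 6 OR width_cm <= 104 → 3628
parcel=M14: length_cm >= 76 OR width_cm BETWEEN 189 AND 190 → 3292
parcel=M16: length_cm >= 33 OR width_cm < 133 → 3675
parcel=M21: length_cm >= 6 OR width_cm <= 104 → 2529
parcel=M24: length_cm >= 76 OR width_cm BETWEEN 189 AND 190 → 4726
parcel=M33: length_cm >= 179 AND width_cm > 50 → 9228
parcel=M37: length_cm >= 162 OR service = 'air' → -3236
parcel=M46: length_cm >= 179 AND width_cm > 50 → 8282
parcel=M51: length_cm >= 33 OR width_cm < 133 → 1598
parcel=M67: length_cm >= 33 OR width_cm < 133 → 3150
parcel=M74: length_cm >= 76 OR width_cm BETWEEN 189 AND 190 → 4950
parcel=M80: length_cm >= 179 AND width_cm > 50 → 6850
parcel=M86: length_cm >= 33 OR width_cm < 133 → 3068
parcel=M99: length_cm >= 76 OR width_cm BETWEEN 189 AND 190 → 82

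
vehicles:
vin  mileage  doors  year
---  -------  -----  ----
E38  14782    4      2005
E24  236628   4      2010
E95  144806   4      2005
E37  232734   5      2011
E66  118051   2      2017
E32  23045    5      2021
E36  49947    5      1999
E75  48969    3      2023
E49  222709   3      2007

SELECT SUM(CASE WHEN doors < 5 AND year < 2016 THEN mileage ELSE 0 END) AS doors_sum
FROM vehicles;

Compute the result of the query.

vin=E38: ✓ → 14782
vin=E24: ✓ → 236628
vin=E95: ✓ → 144806
vin=E37: ✗
vin=E66: ✗
vin=E32: ✗
vin=E36: ✗
vin=E75: ✗
vin=E49: ✓ → 222709
doors_sum = 14782 + 236628 + 144806 + 222709 = 618925

618925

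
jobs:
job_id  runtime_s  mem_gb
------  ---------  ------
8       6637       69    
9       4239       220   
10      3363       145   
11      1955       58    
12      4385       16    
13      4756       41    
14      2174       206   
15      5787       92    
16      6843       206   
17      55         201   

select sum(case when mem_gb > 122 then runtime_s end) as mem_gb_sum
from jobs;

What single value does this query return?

16674

job_id=8: ✗
job_id=9: ✓ → 4239
job_id=10: ✓ → 3363
job_id=11: ✗
job_id=12: ✗
job_id=13: ✗
job_id=14: ✓ → 2174
job_id=15: ✗
job_id=16: ✓ → 6843
job_id=17: ✓ → 55
mem_gb_sum = 4239 + 3363 + 2174 + 6843 + 55 = 16674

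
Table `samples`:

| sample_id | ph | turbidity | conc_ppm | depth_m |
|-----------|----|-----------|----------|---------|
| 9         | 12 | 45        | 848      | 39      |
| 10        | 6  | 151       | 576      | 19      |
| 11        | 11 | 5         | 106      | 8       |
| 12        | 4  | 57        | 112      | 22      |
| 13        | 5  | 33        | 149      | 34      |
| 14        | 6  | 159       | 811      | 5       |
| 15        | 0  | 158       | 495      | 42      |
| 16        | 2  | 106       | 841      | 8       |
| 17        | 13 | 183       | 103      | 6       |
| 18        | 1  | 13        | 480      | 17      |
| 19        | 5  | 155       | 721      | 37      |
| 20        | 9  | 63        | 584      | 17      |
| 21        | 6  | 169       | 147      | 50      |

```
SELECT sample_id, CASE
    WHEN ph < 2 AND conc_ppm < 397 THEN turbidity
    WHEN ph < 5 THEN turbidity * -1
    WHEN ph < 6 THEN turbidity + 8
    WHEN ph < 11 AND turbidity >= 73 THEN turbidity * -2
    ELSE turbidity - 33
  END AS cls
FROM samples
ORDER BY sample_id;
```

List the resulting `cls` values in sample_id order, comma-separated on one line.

sample_id=9: ELSE → 12
sample_id=10: ph < 11 AND turbidity >= 73 → -302
sample_id=11: ELSE → -28
sample_id=12: ph < 5 → -57
sample_id=13: ph < 6 → 41
sample_id=14: ph < 11 AND turbidity >= 73 → -318
sample_id=15: ph < 5 → -158
sample_id=16: ph < 5 → -106
sample_id=17: ELSE → 150
sample_id=18: ph < 5 → -13
sample_id=19: ph < 6 → 163
sample_id=20: ELSE → 30
sample_id=21: ph < 11 AND turbidity >= 73 → -338

12, -302, -28, -57, 41, -318, -158, -106, 150, -13, 163, 30, -338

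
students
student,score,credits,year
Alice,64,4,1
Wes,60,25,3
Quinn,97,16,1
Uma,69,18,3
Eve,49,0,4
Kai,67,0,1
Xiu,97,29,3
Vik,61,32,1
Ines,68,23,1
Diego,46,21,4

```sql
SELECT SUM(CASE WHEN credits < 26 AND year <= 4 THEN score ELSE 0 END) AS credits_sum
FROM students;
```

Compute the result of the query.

520

student=Alice: ✓ → 64
student=Wes: ✓ → 60
student=Quinn: ✓ → 97
student=Uma: ✓ → 69
student=Eve: ✓ → 49
student=Kai: ✓ → 67
student=Xiu: ✗
student=Vik: ✗
student=Ines: ✓ → 68
student=Diego: ✓ → 46
credits_sum = 64 + 60 + 97 + 69 + 49 + 67 + 68 + 46 = 520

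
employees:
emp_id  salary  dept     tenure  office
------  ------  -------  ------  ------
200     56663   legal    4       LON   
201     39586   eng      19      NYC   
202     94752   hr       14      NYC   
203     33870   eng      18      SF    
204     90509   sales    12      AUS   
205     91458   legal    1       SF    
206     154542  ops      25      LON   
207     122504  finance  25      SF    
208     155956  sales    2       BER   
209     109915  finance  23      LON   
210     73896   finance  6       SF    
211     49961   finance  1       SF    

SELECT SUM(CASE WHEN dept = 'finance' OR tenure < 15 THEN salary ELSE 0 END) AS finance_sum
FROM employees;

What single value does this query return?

845614

emp_id=200: ✓ → 56663
emp_id=201: ✗
emp_id=202: ✓ → 94752
emp_id=203: ✗
emp_id=204: ✓ → 90509
emp_id=205: ✓ → 91458
emp_id=206: ✗
emp_id=207: ✓ → 122504
emp_id=208: ✓ → 155956
emp_id=209: ✓ → 109915
emp_id=210: ✓ → 73896
emp_id=211: ✓ → 49961
finance_sum = 56663 + 94752 + 90509 + 91458 + 122504 + 155956 + 109915 + 73896 + 49961 = 845614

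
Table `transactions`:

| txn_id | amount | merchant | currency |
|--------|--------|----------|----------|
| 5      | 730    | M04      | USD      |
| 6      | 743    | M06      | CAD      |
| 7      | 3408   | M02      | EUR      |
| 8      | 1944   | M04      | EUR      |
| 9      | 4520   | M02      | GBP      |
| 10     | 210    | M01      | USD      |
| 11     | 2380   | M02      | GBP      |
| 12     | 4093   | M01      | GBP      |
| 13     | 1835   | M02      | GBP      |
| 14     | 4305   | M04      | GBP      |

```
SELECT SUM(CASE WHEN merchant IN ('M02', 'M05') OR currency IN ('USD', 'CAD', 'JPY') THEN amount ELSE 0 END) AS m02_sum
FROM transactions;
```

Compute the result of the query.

txn_id=5: ✓ → 730
txn_id=6: ✓ → 743
txn_id=7: ✓ → 3408
txn_id=8: ✗
txn_id=9: ✓ → 4520
txn_id=10: ✓ → 210
txn_id=11: ✓ → 2380
txn_id=12: ✗
txn_id=13: ✓ → 1835
txn_id=14: ✗
m02_sum = 730 + 743 + 3408 + 4520 + 210 + 2380 + 1835 = 13826

13826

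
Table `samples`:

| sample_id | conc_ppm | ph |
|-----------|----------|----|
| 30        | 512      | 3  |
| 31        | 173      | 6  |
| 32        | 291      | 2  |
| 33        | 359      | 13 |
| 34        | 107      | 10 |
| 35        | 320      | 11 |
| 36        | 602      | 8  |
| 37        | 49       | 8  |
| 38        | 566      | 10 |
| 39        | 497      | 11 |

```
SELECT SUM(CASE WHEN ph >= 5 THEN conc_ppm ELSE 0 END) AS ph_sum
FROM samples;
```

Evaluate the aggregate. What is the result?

sample_id=30: ✗
sample_id=31: ✓ → 173
sample_id=32: ✗
sample_id=33: ✓ → 359
sample_id=34: ✓ → 107
sample_id=35: ✓ → 320
sample_id=36: ✓ → 602
sample_id=37: ✓ → 49
sample_id=38: ✓ → 566
sample_id=39: ✓ → 497
ph_sum = 173 + 359 + 107 + 320 + 602 + 49 + 566 + 497 = 2673

2673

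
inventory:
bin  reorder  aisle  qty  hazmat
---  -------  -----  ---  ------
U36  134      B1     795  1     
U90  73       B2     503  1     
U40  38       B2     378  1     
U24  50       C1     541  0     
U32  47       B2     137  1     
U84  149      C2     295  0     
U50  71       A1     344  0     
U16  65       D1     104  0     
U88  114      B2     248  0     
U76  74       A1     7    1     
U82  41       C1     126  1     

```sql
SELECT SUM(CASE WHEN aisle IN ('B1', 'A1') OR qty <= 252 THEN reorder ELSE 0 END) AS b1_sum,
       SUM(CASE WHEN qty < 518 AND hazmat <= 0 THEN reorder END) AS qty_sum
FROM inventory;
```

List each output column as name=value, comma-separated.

b1_sum=546, qty_sum=399

[b1_sum: aisle IN ('B1', 'A1') OR qty <= 252]
bin=U36: ✓ → 134
bin=U90: ✗
bin=U40: ✗
bin=U24: ✗
bin=U32: ✓ → 47
bin=U84: ✗
bin=U50: ✓ → 71
bin=U16: ✓ → 65
bin=U88: ✓ → 114
bin=U76: ✓ → 74
bin=U82: ✓ → 41
b1_sum = 134 + 47 + 71 + 65 + 114 + 74 + 41 = 546
—
[qty_sum: qty < 518 AND hazmat <= 0]
bin=U36: ✗
bin=U90: ✗
bin=U40: ✗
bin=U24: ✗
bin=U32: ✗
bin=U84: ✓ → 149
bin=U50: ✓ → 71
bin=U16: ✓ → 65
bin=U88: ✓ → 114
bin=U76: ✗
bin=U82: ✗
qty_sum = 149 + 71 + 65 + 114 = 399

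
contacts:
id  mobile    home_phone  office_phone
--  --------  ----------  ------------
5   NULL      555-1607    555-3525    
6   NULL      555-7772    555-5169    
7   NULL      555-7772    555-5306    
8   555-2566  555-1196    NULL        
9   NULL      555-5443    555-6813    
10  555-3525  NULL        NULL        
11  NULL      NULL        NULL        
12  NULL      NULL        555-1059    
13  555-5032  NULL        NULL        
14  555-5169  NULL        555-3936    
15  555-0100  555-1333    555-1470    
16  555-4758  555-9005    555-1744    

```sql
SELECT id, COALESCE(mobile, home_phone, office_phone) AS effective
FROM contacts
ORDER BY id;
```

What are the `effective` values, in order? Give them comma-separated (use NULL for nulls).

555-1607, 555-7772, 555-7772, 555-2566, 555-5443, 555-3525, NULL, 555-1059, 555-5032, 555-5169, 555-0100, 555-4758

id=5: mobile=NULL, home_phone=555-1607 → 555-1607
id=6: mobile=NULL, home_phone=555-7772 → 555-7772
id=7: mobile=NULL, home_phone=555-7772 → 555-7772
id=8: mobile=555-2566 → 555-2566
id=9: mobile=NULL, home_phone=555-5443 → 555-5443
id=10: mobile=555-3525 → 555-3525
id=11: mobile=NULL, home_phone=NULL, office_phone=NULL (all NULL) → NULL
id=12: mobile=NULL, home_phone=NULL, office_phone=555-1059 → 555-1059
id=13: mobile=555-5032 → 555-5032
id=14: mobile=555-5169 → 555-5169
id=15: mobile=555-0100 → 555-0100
id=16: mobile=555-4758 → 555-4758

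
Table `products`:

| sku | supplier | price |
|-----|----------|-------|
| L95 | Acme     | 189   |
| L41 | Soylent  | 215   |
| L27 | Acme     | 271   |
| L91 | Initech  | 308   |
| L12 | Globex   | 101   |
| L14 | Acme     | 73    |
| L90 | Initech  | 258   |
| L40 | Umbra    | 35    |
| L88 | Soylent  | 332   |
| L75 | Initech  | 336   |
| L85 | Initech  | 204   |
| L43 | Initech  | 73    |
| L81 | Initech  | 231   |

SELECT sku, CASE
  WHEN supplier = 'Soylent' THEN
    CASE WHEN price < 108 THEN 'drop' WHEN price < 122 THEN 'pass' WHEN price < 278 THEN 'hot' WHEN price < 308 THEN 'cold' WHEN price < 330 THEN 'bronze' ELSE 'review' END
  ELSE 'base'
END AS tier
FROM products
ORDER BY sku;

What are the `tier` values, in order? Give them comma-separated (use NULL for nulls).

sku=L12: supplier='Globex' → outer ELSE → base
sku=L14: supplier='Acme' → outer ELSE → base
sku=L27: supplier='Acme' → outer ELSE → base
sku=L40: supplier='Umbra' → outer ELSE → base
sku=L41: supplier='Soylent' → inner[price < 278] → hot
sku=L43: supplier='Initech' → outer ELSE → base
sku=L75: supplier='Initech' → outer ELSE → base
sku=L81: supplier='Initech' → outer ELSE → base
sku=L85: supplier='Initech' → outer ELSE → base
sku=L88: supplier='Soylent' → inner[ELSE] → review
sku=L90: supplier='Initech' → outer ELSE → base
sku=L91: supplier='Initech' → outer ELSE → base
sku=L95: supplier='Acme' → outer ELSE → base

base, base, base, base, hot, base, base, base, base, review, base, base, base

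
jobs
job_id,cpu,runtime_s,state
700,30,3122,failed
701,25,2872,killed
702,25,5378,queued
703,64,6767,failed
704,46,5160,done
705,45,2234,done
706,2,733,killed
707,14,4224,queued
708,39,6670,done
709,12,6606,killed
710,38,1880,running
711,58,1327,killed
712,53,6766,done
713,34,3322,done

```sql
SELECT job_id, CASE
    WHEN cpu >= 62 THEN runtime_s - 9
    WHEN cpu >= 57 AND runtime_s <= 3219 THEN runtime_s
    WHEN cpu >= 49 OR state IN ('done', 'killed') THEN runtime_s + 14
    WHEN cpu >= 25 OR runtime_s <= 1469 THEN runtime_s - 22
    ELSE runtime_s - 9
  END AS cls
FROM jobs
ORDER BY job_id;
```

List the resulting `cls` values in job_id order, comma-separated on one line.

job_id=700: cpu >= 25 OR runtime_s <= 1469 → 3100
job_id=701: cpu >= 49 OR state IN ('done', 'killed') → 2886
job_id=702: cpu >= 25 OR runtime_s <= 1469 → 5356
job_id=703: cpu >= 62 → 6758
job_id=704: cpu >= 49 OR state IN ('done', 'killed') → 5174
job_id=705: cpu >= 49 OR state IN ('done', 'killed') → 2248
job_id=706: cpu >= 49 OR state IN ('done', 'killed') → 747
job_id=707: ELSE → 4215
job_id=708: cpu >= 49 OR state IN ('done', 'killed') → 6684
job_id=709: cpu >= 49 OR state IN ('done', 'killed') → 6620
job_id=710: cpu >= 25 OR runtime_s <= 1469 → 1858
job_id=711: cpu >= 57 AND runtime_s <= 3219 → 1327
job_id=712: cpu >= 49 OR state IN ('done', 'killed') → 6780
job_id=713: cpu >= 49 OR state IN ('done', 'killed') → 3336

3100, 2886, 5356, 6758, 5174, 2248, 747, 4215, 6684, 6620, 1858, 1327, 6780, 3336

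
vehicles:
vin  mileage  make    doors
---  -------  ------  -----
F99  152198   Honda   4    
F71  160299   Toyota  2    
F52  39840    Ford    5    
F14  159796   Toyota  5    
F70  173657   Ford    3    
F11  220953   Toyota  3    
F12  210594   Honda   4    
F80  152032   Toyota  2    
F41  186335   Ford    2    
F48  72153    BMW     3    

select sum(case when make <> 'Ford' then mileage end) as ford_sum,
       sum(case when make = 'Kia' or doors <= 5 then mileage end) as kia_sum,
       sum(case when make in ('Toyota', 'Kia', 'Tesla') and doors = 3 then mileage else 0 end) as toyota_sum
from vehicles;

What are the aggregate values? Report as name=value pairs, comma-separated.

ford_sum=1128025, kia_sum=1527857, toyota_sum=220953

[ford_sum: make <> 'Ford']
vin=F99: ✓ → 152198
vin=F71: ✓ → 160299
vin=F52: ✗
vin=F14: ✓ → 159796
vin=F70: ✗
vin=F11: ✓ → 220953
vin=F12: ✓ → 210594
vin=F80: ✓ → 152032
vin=F41: ✗
vin=F48: ✓ → 72153
ford_sum = 152198 + 160299 + 159796 + 220953 + 210594 + 152032 + 72153 = 1128025
—
[kia_sum: make = 'Kia' or doors <= 5]
vin=F99: ✓ → 152198
vin=F71: ✓ → 160299
vin=F52: ✓ → 39840
vin=F14: ✓ → 159796
vin=F70: ✓ → 173657
vin=F11: ✓ → 220953
vin=F12: ✓ → 210594
vin=F80: ✓ → 152032
vin=F41: ✓ → 186335
vin=F48: ✓ → 72153
kia_sum = 152198 + 160299 + 39840 + 159796 + 173657 + 220953 + 210594 + 152032 + 186335 + 72153 = 1527857
—
[toyota_sum: make in ('Toyota', 'Kia', 'Tesla') and doors = 3]
vin=F99: ✗
vin=F71: ✗
vin=F52: ✗
vin=F14: ✗
vin=F70: ✗
vin=F11: ✓ → 220953
vin=F12: ✗
vin=F80: ✗
vin=F41: ✗
vin=F48: ✗
toyota_sum = 220953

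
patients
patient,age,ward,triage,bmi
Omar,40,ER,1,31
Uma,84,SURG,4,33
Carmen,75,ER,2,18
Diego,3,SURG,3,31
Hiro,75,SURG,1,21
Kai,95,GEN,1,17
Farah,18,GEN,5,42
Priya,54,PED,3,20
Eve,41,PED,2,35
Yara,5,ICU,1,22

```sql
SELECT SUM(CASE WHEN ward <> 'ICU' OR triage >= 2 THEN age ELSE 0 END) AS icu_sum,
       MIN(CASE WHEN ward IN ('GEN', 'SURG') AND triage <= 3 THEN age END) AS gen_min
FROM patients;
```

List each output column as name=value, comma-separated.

[icu_sum: ward <> 'ICU' OR triage >= 2]
patient=Omar: ✓ → 40
patient=Uma: ✓ → 84
patient=Carmen: ✓ → 75
patient=Diego: ✓ → 3
patient=Hiro: ✓ → 75
patient=Kai: ✓ → 95
patient=Farah: ✓ → 18
patient=Priya: ✓ → 54
patient=Eve: ✓ → 41
patient=Yara: ✗
icu_sum = 40 + 84 + 75 + 3 + 75 + 95 + 18 + 54 + 41 = 485
—
[gen_min: ward IN ('GEN', 'SURG') AND triage <= 3]
patient=Omar: ✗
patient=Uma: ✗
patient=Carmen: ✗
patient=Diego: ✓ → 3
patient=Hiro: ✓ → 75
patient=Kai: ✓ → 95
patient=Farah: ✗
patient=Priya: ✗
patient=Eve: ✗
patient=Yara: ✗
gen_min = MIN(3, 75, 95) = 3

icu_sum=485, gen_min=3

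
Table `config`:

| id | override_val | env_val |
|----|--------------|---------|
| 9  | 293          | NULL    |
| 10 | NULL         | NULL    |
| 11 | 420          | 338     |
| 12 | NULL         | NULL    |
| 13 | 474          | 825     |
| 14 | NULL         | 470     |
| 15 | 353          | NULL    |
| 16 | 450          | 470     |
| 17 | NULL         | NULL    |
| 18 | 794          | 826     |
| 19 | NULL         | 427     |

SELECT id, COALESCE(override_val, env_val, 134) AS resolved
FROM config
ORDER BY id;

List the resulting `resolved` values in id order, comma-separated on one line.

id=9: override_val=293 → 293
id=10: override_val=NULL, env_val=NULL, → literal 134 → 134
id=11: override_val=420 → 420
id=12: override_val=NULL, env_val=NULL, → literal 134 → 134
id=13: override_val=474 → 474
id=14: override_val=NULL, env_val=470 → 470
id=15: override_val=353 → 353
id=16: override_val=450 → 450
id=17: override_val=NULL, env_val=NULL, → literal 134 → 134
id=18: override_val=794 → 794
id=19: override_val=NULL, env_val=427 → 427

293, 134, 420, 134, 474, 470, 353, 450, 134, 794, 427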